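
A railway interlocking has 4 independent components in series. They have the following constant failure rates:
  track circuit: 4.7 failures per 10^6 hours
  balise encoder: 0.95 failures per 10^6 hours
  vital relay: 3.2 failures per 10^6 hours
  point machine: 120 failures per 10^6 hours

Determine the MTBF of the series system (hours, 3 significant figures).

7760

Series of exponential components: λ_sys = Σ λ_i
λ_sys = 0.0000047 + 0.00000095 + 0.0000032 + 0.00012 = 1.2885e-04 /h
MTBF = 1 / λ_sys = 7760 h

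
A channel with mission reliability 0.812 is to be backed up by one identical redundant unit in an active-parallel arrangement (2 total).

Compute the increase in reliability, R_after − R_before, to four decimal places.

R_before = 0.812
R_after = 1 − (1 − 0.812)^2 = 0.9647
ΔR = 0.9647 − 0.812 = 0.1527

0.1527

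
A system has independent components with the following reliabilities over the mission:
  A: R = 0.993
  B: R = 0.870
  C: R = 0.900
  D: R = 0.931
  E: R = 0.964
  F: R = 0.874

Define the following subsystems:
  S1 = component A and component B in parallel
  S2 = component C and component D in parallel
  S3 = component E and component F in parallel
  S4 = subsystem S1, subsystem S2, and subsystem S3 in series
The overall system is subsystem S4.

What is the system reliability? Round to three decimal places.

0.988

Parallel (A and B): 1 − (1 − 0.99300)(1 − 0.87000) = 0.99909
Parallel (C and D): 1 − (1 − 0.90000)(1 − 0.93100) = 0.99310
Parallel (E and F): 1 − (1 − 0.96400)(1 − 0.87400) = 0.99546
Series ([0.99909], [0.99310], and [0.99546]): 0.99909 × 0.99310 × 0.99546 = 0.988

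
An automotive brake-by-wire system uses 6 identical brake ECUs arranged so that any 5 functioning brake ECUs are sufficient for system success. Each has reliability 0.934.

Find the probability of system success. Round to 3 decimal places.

0.945

R = Σ_{i=5}^{6} C(6,i) p^i (1−p)^{6−i} with p = 0.934
C(6,5)·0.934^5·0.066^1 = 0.28147
C(6,6)·0.934^6·0.066^0 = 0.66387
Sum = 0.945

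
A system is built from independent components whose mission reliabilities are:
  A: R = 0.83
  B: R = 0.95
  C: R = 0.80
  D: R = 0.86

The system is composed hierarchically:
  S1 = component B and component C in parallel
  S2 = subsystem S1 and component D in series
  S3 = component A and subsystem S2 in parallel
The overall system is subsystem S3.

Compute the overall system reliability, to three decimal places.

Parallel (B and C): 1 − (1 − 0.95000)(1 − 0.80000) = 0.99000
Series ([0.99000] and D): 0.99000 × 0.86000 = 0.85140
Parallel (A and [0.85140]): 1 − (1 − 0.83000)(1 − 0.85140) = 0.975

0.975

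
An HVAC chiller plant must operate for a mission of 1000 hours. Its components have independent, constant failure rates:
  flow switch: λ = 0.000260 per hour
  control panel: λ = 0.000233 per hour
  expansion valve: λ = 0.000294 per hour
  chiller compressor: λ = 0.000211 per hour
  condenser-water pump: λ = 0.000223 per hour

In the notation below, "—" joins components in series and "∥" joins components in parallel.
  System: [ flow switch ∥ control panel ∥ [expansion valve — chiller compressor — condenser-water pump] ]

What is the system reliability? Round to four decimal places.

R(flow switch) = exp(−0.000260 × 1000) = 0.771052
R(control panel) = exp(−0.000233 × 1000) = 0.792154
R(expansion valve) = exp(−0.000294 × 1000) = 0.745276
R(chiller compressor) = exp(−0.000211 × 1000) = 0.809774
R(condenser-water pump) = exp(−0.000223 × 1000) = 0.800115
Series (expansion valve, chiller compressor, and condenser-water pump): 0.745276 × 0.809774 × 0.800115 = 0.482874
Parallel (flow switch, control panel, and [0.482874]): 1 − (1 − 0.771052)(1 − 0.792154)(1 − 0.482874) = 0.9754

0.9754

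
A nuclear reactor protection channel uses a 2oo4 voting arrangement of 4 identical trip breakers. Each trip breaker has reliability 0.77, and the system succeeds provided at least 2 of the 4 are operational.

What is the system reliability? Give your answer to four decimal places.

0.9597

R = Σ_{i=2}^{4} C(4,i) p^i (1−p)^{4−i} with p = 0.77
C(4,2)·0.77^2·0.23^2 = 0.188186
C(4,3)·0.77^3·0.23^1 = 0.420010
C(4,4)·0.77^4·0.23^0 = 0.351530
Sum = 0.9597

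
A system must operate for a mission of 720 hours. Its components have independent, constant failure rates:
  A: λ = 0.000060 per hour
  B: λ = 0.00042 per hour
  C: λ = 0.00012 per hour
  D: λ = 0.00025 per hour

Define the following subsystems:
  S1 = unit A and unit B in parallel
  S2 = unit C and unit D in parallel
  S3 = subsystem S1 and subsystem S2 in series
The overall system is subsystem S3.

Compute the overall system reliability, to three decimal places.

0.975

R(A) = exp(−0.000060 × 720) = 0.95772
R(B) = exp(−0.00042 × 720) = 0.73904
R(C) = exp(−0.00012 × 720) = 0.91723
R(D) = exp(−0.00025 × 720) = 0.83527
Parallel (A and B): 1 − (1 − 0.95772)(1 − 0.73904) = 0.98897
Parallel (C and D): 1 − (1 − 0.91723)(1 − 0.83527) = 0.98637
Series ([0.98897] and [0.98637]): 0.98897 × 0.98637 = 0.975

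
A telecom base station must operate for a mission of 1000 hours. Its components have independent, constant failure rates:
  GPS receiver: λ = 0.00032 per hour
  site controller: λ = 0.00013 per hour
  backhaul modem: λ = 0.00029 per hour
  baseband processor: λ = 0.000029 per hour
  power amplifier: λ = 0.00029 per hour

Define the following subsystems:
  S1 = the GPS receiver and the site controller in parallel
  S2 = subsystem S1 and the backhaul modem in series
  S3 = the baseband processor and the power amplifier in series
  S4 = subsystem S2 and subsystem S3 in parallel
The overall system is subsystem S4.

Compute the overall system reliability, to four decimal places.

0.9244

R(GPS receiver) = exp(−0.00032 × 1000) = 0.726149
R(site controller) = exp(−0.00013 × 1000) = 0.878095
R(backhaul modem) = exp(−0.00029 × 1000) = 0.748264
R(baseband processor) = exp(−0.000029 × 1000) = 0.971416
R(power amplifier) = exp(−0.00029 × 1000) = 0.748264
Parallel (GPS receiver and site controller): 1 − (1 − 0.726149)(1 − 0.878095) = 0.966616
Series ([0.966616] and backhaul modem): 0.966616 × 0.748264 = 0.723284
Series (baseband processor and power amplifier): 0.971416 × 0.748264 = 0.726876
Parallel ([0.723284] and [0.726876]): 1 − (1 − 0.723284)(1 − 0.726876) = 0.9244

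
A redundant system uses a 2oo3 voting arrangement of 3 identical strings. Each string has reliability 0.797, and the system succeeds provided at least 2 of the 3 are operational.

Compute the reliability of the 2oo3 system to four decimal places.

R = Σ_{i=2}^{3} C(3,i) p^i (1−p)^{3−i} with p = 0.797
C(3,2)·0.797^2·0.203^1 = 0.386842
C(3,3)·0.797^3·0.203^0 = 0.506262
Sum = 0.8931

0.8931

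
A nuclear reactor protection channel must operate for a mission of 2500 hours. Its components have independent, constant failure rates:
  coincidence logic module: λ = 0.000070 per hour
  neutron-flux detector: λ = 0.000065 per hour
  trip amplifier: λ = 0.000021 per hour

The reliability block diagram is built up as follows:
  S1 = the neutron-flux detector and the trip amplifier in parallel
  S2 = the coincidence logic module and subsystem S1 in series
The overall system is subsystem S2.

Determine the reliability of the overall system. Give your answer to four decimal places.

0.8330

R(coincidence logic module) = exp(−0.000070 × 2500) = 0.839457
R(neutron-flux detector) = exp(−0.000065 × 2500) = 0.850016
R(trip amplifier) = exp(−0.000021 × 2500) = 0.948854
Parallel (neutron-flux detector and trip amplifier): 1 − (1 − 0.850016)(1 − 0.948854) = 0.992329
Series (coincidence logic module and [0.992329]): 0.839457 × 0.992329 = 0.8330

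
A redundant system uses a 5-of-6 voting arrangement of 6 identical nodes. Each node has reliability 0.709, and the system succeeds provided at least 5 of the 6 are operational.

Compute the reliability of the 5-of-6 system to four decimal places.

0.4398

R = Σ_{i=5}^{6} C(6,i) p^i (1−p)^{6−i} with p = 0.709
C(6,5)·0.709^5·0.291^1 = 0.312806
C(6,6)·0.709^6·0.291^0 = 0.127022
Sum = 0.4398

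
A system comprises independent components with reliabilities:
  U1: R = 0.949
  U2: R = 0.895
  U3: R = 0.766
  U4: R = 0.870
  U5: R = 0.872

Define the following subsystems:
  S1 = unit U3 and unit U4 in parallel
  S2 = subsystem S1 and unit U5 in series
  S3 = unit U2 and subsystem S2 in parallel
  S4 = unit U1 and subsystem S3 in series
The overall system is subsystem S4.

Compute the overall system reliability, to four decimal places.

Parallel (U3 and U4): 1 − (1 − 0.766000)(1 − 0.870000) = 0.969580
Series ([0.969580] and U5): 0.969580 × 0.872000 = 0.845474
Parallel (U2 and [0.845474]): 1 − (1 − 0.895000)(1 − 0.845474) = 0.983775
Series (U1 and [0.983775]): 0.949000 × 0.983775 = 0.9336

0.9336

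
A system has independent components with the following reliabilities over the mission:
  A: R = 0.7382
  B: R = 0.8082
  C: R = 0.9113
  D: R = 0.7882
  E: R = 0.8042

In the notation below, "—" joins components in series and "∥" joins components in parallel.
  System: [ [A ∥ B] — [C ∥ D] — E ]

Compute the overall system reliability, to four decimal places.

Parallel (A and B): 1 − (1 − 0.738200)(1 − 0.808200) = 0.949787
Parallel (C and D): 1 − (1 − 0.911300)(1 − 0.788200) = 0.981213
Series ([0.949787], [0.981213], and E): 0.949787 × 0.981213 × 0.804200 = 0.7495

0.7495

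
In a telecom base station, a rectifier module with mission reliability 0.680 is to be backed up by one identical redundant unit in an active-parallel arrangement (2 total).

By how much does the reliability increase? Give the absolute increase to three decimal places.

0.218

R_before = 0.680
R_after = 1 − (1 − 0.680)^2 = 0.898
ΔR = 0.898 − 0.680 = 0.218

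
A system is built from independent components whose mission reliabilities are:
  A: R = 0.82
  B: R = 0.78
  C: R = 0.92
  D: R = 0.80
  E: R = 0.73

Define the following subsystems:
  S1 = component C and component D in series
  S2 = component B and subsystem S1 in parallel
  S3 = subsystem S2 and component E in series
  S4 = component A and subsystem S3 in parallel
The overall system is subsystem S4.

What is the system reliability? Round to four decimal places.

Series (C and D): 0.920000 × 0.800000 = 0.736000
Parallel (B and [0.736000]): 1 − (1 − 0.780000)(1 − 0.736000) = 0.941920
Series ([0.941920] and E): 0.941920 × 0.730000 = 0.687602
Parallel (A and [0.687602]): 1 − (1 − 0.820000)(1 − 0.687602) = 0.9438

0.9438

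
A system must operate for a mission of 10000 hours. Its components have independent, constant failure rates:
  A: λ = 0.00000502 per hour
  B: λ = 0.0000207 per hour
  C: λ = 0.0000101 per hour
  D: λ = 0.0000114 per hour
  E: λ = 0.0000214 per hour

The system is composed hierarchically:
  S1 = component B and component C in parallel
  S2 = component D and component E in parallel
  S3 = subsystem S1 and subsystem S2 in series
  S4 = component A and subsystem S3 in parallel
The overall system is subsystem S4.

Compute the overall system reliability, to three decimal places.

0.998

R(A) = exp(−0.00000502 × 10000) = 0.95104
R(B) = exp(−0.0000207 × 10000) = 0.81302
R(C) = exp(−0.0000101 × 10000) = 0.90393
R(D) = exp(−0.0000114 × 10000) = 0.89226
R(E) = exp(−0.0000214 × 10000) = 0.80735
Parallel (B and C): 1 − (1 − 0.81302)(1 − 0.90393) = 0.98204
Parallel (D and E): 1 − (1 − 0.89226)(1 − 0.80735) = 0.97924
Series ([0.98204] and [0.97924]): 0.98204 × 0.97924 = 0.96165
Parallel (A and [0.96165]): 1 − (1 − 0.95104)(1 − 0.96165) = 0.998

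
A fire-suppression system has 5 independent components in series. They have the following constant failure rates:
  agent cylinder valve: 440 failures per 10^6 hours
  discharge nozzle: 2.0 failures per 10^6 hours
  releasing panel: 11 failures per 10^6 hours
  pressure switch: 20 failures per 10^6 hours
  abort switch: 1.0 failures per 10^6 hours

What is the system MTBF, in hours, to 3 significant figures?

2110

Series of exponential components: λ_sys = Σ λ_i
λ_sys = 0.00044 + 0.0000020 + 0.000011 + 0.000020 + 0.0000010 = 4.7400e-04 /h
MTBF = 1 / λ_sys = 2110 h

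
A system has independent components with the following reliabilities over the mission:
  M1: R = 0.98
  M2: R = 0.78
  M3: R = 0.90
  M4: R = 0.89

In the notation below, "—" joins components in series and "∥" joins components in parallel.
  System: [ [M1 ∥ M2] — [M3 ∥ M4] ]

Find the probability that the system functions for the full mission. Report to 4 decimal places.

Parallel (M1 and M2): 1 − (1 − 0.980000)(1 − 0.780000) = 0.995600
Parallel (M3 and M4): 1 − (1 − 0.900000)(1 − 0.890000) = 0.989000
Series ([0.995600] and [0.989000]): 0.995600 × 0.989000 = 0.9846

0.9846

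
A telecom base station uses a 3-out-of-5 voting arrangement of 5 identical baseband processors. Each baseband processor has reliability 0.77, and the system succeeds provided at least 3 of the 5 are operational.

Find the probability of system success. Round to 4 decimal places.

R = Σ_{i=3}^{5} C(5,i) p^i (1−p)^{5−i} with p = 0.77
C(5,3)·0.77^3·0.23^2 = 0.241506
C(5,4)·0.77^4·0.23^1 = 0.404260
C(5,5)·0.77^5·0.23^0 = 0.270678
Sum = 0.9164

0.9164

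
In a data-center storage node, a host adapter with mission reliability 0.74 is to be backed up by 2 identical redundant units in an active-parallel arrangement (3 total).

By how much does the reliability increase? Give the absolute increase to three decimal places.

R_before = 0.74
R_after = 1 − (1 − 0.74)^3 = 0.982
ΔR = 0.982 − 0.74 = 0.242

0.242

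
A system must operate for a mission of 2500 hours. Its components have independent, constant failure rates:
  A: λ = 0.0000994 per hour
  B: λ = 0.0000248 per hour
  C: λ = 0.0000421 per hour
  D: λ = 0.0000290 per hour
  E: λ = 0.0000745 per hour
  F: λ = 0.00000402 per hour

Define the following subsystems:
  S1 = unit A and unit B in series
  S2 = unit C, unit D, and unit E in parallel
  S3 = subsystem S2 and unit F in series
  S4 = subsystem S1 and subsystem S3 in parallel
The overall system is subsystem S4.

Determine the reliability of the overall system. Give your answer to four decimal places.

R(A) = exp(−0.0000994 × 2500) = 0.779970
R(B) = exp(−0.0000248 × 2500) = 0.939883
R(C) = exp(−0.0000421 × 2500) = 0.900099
R(D) = exp(−0.0000290 × 2500) = 0.930066
R(E) = exp(−0.0000745 × 2500) = 0.830066
R(F) = exp(−0.00000402 × 2500) = 0.990000
Series (A and B): 0.779970 × 0.939883 = 0.733081
Parallel (C, D, and E): 1 − (1 − 0.900099)(1 − 0.930066)(1 − 0.830066) = 0.998813
Series ([0.998813] and F): 0.998813 × 0.990000 = 0.988825
Parallel ([0.733081] and [0.988825]): 1 − (1 − 0.733081)(1 − 0.988825) = 0.9970

0.9970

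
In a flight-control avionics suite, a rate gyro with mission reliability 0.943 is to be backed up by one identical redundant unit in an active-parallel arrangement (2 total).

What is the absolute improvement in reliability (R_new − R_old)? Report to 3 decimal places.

R_before = 0.943
R_after = 1 − (1 − 0.943)^2 = 0.997
ΔR = 0.997 − 0.943 = 0.054

0.054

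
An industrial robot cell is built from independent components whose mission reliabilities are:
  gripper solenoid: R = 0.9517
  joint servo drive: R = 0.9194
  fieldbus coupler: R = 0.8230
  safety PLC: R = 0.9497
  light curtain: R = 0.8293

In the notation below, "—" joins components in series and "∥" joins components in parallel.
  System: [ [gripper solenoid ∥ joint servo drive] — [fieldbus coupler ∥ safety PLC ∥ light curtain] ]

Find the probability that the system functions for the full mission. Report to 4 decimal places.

Parallel (gripper solenoid and joint servo drive): 1 − (1 − 0.951700)(1 − 0.919400) = 0.996107
Parallel (fieldbus coupler, safety PLC, and light curtain): 1 − (1 − 0.823000)(1 − 0.949700)(1 − 0.829300) = 0.998480
Series ([0.996107] and [0.998480]): 0.996107 × 0.998480 = 0.9946

0.9946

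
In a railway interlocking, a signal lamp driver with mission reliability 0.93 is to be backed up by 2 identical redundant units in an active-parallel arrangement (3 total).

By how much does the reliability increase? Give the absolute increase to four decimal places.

R_before = 0.93
R_after = 1 − (1 − 0.93)^3 = 0.9997
ΔR = 0.9997 − 0.93 = 0.0697

0.0697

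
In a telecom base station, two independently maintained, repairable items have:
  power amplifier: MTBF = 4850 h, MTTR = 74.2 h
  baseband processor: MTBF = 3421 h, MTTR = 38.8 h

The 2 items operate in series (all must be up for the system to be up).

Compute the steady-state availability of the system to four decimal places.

0.9739

A(power amplifier) = MTBF/(MTBF+MTTR) = 4850/(4850+74.2) = 0.984932
A(baseband processor) = MTBF/(MTBF+MTTR) = 3421/(3421+38.8) = 0.988785
Series availability: 0.984932 × 0.988785 = 0.9739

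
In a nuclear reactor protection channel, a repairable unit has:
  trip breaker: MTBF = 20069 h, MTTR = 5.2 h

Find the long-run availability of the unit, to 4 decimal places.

A(trip breaker) = MTBF/(MTBF+MTTR) = 20069/(20069+5.2) = 0.9997

0.9997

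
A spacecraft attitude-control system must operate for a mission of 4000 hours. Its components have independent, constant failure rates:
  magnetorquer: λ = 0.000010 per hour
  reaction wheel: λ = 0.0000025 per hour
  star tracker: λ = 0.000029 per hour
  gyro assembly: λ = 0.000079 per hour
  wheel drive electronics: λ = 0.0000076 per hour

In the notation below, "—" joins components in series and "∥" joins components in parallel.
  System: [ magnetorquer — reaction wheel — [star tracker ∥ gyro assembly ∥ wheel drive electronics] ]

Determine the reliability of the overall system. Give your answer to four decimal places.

R(magnetorquer) = exp(−0.000010 × 4000) = 0.960789
R(reaction wheel) = exp(−0.0000025 × 4000) = 0.990050
R(star tracker) = exp(−0.000029 × 4000) = 0.890475
R(gyro assembly) = exp(−0.000079 × 4000) = 0.729059
R(wheel drive electronics) = exp(−0.0000076 × 4000) = 0.970057
Parallel (star tracker, gyro assembly, and wheel drive electronics): 1 − (1 − 0.890475)(1 − 0.729059)(1 − 0.970057) = 0.999111
Series (magnetorquer, reaction wheel, and [0.999111]): 0.960789 × 0.990050 × 0.999111 = 0.9504

0.9504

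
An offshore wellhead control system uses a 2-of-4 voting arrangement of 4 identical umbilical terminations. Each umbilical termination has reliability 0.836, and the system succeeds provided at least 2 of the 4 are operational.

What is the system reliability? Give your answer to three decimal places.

0.985

R = Σ_{i=2}^{4} C(4,i) p^i (1−p)^{4−i} with p = 0.836
C(4,2)·0.836^2·0.164^2 = 0.11279
C(4,3)·0.836^3·0.164^1 = 0.38329
C(4,4)·0.836^4·0.164^0 = 0.48846
Sum = 0.985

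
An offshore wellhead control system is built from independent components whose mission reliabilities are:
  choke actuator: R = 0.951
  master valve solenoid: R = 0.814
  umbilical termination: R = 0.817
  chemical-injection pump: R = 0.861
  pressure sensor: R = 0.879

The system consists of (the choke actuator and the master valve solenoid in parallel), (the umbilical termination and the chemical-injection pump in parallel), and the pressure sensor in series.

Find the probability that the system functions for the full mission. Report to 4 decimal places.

0.8488

Parallel (choke actuator and master valve solenoid): 1 − (1 − 0.951000)(1 − 0.814000) = 0.990886
Parallel (umbilical termination and chemical-injection pump): 1 − (1 − 0.817000)(1 − 0.861000) = 0.974563
Series ([0.990886], [0.974563], and pressure sensor): 0.990886 × 0.974563 × 0.879000 = 0.8488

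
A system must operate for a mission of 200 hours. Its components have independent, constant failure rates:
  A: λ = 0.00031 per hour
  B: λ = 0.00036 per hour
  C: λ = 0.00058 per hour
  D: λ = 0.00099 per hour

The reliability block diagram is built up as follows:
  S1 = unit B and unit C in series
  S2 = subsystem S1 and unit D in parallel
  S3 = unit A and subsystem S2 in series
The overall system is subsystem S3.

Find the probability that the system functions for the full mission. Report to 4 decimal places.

R(A) = exp(−0.00031 × 200) = 0.939883
R(B) = exp(−0.00036 × 200) = 0.930531
R(C) = exp(−0.00058 × 200) = 0.890475
R(D) = exp(−0.00099 × 200) = 0.820370
Series (B and C): 0.930531 × 0.890475 = 0.828615
Parallel ([0.828615] and D): 1 − (1 − 0.828615)(1 − 0.820370) = 0.969214
Series (A and [0.969214]): 0.939883 × 0.969214 = 0.9109

0.9109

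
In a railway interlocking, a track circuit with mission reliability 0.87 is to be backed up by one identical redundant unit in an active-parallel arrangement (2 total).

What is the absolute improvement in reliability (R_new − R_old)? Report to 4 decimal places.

0.1131

R_before = 0.87
R_after = 1 − (1 − 0.87)^2 = 0.9831
ΔR = 0.9831 − 0.87 = 0.1131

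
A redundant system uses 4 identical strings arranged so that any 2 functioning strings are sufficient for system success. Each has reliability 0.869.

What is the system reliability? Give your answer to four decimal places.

0.9919

R = Σ_{i=2}^{4} C(4,i) p^i (1−p)^{4−i} with p = 0.869
C(4,2)·0.869^2·0.131^2 = 0.077756
C(4,3)·0.869^3·0.131^1 = 0.343867
C(4,4)·0.869^4·0.131^0 = 0.570268
Sum = 0.9919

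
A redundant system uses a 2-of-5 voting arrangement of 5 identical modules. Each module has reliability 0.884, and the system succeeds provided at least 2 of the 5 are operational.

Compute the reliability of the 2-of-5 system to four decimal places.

R = Σ_{i=2}^{5} C(5,i) p^i (1−p)^{5−i} with p = 0.884
C(5,2)·0.884^2·0.116^3 = 0.012198
C(5,3)·0.884^3·0.116^2 = 0.092955
C(5,4)·0.884^4·0.116^1 = 0.354191
C(5,5)·0.884^5·0.116^0 = 0.539835
Sum = 0.9992

0.9992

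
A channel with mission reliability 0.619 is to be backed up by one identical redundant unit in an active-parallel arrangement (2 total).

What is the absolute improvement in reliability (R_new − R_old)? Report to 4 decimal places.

R_before = 0.619
R_after = 1 − (1 − 0.619)^2 = 0.8548
ΔR = 0.8548 − 0.619 = 0.2358

0.2358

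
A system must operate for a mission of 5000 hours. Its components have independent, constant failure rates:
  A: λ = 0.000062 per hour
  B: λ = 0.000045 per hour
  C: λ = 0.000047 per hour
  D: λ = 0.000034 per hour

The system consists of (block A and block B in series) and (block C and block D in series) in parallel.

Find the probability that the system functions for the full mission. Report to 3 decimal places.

R(A) = exp(−0.000062 × 5000) = 0.73345
R(B) = exp(−0.000045 × 5000) = 0.79852
R(C) = exp(−0.000047 × 5000) = 0.79057
R(D) = exp(−0.000034 × 5000) = 0.84366
Series (A and B): 0.73345 × 0.79852 = 0.58567
Series (C and D): 0.79057 × 0.84366 = 0.66697
Parallel ([0.58567] and [0.66697]): 1 − (1 − 0.58567)(1 − 0.66697) = 0.862

0.862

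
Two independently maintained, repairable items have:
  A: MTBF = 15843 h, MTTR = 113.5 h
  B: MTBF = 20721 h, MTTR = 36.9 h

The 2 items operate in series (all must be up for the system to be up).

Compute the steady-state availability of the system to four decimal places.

A(A) = MTBF/(MTBF+MTTR) = 15843/(15843+113.5) = 0.992887
A(B) = MTBF/(MTBF+MTTR) = 20721/(20721+36.9) = 0.998222
Series availability: 0.992887 × 0.998222 = 0.9911

0.9911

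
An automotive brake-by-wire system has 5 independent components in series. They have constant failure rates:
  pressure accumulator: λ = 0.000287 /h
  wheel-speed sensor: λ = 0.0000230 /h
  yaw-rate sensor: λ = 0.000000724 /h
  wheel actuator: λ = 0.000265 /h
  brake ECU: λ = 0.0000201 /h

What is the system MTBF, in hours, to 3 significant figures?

1680

Series of exponential components: λ_sys = Σ λ_i
λ_sys = 0.000287 + 0.0000230 + 0.000000724 + 0.000265 + 0.0000201 = 5.9582e-04 /h
MTBF = 1 / λ_sys = 1680 h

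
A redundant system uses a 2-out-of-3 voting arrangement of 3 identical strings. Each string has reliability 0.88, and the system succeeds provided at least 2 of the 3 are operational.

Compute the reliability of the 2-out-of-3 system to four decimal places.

R = Σ_{i=2}^{3} C(3,i) p^i (1−p)^{3−i} with p = 0.88
C(3,2)·0.88^2·0.12^1 = 0.278784
C(3,3)·0.88^3·0.12^0 = 0.681472
Sum = 0.9603

0.9603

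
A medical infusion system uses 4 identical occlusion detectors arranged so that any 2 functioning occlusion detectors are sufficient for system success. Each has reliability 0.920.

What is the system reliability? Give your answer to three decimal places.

R = Σ_{i=2}^{4} C(4,i) p^i (1−p)^{4−i} with p = 0.920
C(4,2)·0.920^2·0.080^2 = 0.03250
C(4,3)·0.920^3·0.080^1 = 0.24918
C(4,4)·0.920^4·0.080^0 = 0.71639
Sum = 0.998

0.998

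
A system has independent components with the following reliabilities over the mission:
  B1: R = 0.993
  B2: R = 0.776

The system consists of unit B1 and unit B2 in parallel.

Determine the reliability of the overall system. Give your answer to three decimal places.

Parallel (B1 and B2): 1 − (1 − 0.99300)(1 − 0.77600) = 0.998

0.998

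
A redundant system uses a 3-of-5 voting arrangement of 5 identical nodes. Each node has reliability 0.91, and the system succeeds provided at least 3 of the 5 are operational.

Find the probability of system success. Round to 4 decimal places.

0.9937

R = Σ_{i=3}^{5} C(5,i) p^i (1−p)^{5−i} with p = 0.91
C(5,3)·0.91^3·0.09^2 = 0.061039
C(5,4)·0.91^4·0.09^1 = 0.308587
C(5,5)·0.91^5·0.09^0 = 0.624032
Sum = 0.9937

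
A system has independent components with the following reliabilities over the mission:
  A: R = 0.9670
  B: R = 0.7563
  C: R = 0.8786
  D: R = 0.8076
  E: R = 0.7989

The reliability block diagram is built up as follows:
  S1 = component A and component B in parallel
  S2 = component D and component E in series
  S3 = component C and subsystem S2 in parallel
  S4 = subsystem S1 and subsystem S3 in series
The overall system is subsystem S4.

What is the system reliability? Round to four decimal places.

Parallel (A and B): 1 − (1 − 0.967000)(1 − 0.756300) = 0.991958
Series (D and E): 0.807600 × 0.798900 = 0.645192
Parallel (C and [0.645192]): 1 − (1 − 0.878600)(1 − 0.645192) = 0.956926
Series ([0.991958] and [0.956926]): 0.991958 × 0.956926 = 0.9492

0.9492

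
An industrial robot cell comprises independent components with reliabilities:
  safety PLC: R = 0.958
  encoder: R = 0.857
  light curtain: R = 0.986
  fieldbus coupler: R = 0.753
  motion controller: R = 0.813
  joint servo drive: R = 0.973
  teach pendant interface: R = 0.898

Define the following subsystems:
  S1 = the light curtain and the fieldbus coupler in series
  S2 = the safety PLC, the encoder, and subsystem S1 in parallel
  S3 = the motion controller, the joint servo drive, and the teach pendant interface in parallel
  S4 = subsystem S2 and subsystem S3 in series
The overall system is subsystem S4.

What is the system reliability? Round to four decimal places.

Series (light curtain and fieldbus coupler): 0.986000 × 0.753000 = 0.742458
Parallel (safety PLC, encoder, and [0.742458]): 1 − (1 − 0.958000)(1 − 0.857000)(1 − 0.742458) = 0.998453
Parallel (motion controller, joint servo drive, and teach pendant interface): 1 − (1 − 0.813000)(1 − 0.973000)(1 − 0.898000) = 0.999485
Series ([0.998453] and [0.999485]): 0.998453 × 0.999485 = 0.9979

0.9979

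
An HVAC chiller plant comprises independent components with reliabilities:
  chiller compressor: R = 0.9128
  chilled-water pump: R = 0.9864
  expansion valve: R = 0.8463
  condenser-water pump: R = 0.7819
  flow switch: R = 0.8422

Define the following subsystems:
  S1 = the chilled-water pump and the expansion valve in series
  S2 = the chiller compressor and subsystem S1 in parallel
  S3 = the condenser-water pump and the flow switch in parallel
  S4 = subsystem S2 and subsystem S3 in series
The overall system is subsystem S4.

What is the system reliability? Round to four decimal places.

0.9517

Series (chilled-water pump and expansion valve): 0.986400 × 0.846300 = 0.834790
Parallel (chiller compressor and [0.834790]): 1 − (1 − 0.912800)(1 − 0.834790) = 0.985594
Parallel (condenser-water pump and flow switch): 1 − (1 − 0.781900)(1 − 0.842200) = 0.965584
Series ([0.985594] and [0.965584]): 0.985594 × 0.965584 = 0.9517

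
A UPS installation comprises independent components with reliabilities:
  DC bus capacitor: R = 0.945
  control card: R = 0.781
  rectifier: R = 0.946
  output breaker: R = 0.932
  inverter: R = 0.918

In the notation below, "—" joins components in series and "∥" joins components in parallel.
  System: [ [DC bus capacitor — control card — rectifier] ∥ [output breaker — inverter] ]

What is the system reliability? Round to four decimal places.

0.9564

Series (DC bus capacitor, control card, and rectifier): 0.945000 × 0.781000 × 0.946000 = 0.698191
Series (output breaker and inverter): 0.932000 × 0.918000 = 0.855576
Parallel ([0.698191] and [0.855576]): 1 − (1 − 0.698191)(1 − 0.855576) = 0.9564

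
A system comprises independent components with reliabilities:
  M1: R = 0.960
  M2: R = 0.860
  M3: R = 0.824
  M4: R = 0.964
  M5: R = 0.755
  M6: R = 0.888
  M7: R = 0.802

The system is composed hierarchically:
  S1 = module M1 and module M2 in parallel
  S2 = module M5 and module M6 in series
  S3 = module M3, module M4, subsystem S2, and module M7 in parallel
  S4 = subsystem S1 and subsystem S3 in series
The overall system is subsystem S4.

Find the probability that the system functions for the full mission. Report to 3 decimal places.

Parallel (M1 and M2): 1 − (1 − 0.96000)(1 − 0.86000) = 0.99440
Series (M5 and M6): 0.75500 × 0.88800 = 0.67044
Parallel (M3, M4, [0.67044], and M7): 1 − (1 − 0.82400)(1 − 0.96400)(1 − 0.67044)(1 − 0.80200) = 0.99959
Series ([0.99440] and [0.99959]): 0.99440 × 0.99959 = 0.994

0.994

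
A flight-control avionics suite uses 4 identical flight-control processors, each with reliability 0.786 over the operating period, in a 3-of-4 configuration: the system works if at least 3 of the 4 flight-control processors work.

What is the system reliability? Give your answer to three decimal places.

0.797

R = Σ_{i=3}^{4} C(4,i) p^i (1−p)^{4−i} with p = 0.786
C(4,3)·0.786^3·0.214^1 = 0.41566
C(4,4)·0.786^4·0.214^0 = 0.38167
Sum = 0.797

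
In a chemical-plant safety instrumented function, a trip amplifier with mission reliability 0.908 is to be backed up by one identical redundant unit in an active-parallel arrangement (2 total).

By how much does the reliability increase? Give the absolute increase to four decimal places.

0.0835

R_before = 0.908
R_after = 1 − (1 − 0.908)^2 = 0.9915
ΔR = 0.9915 − 0.908 = 0.0835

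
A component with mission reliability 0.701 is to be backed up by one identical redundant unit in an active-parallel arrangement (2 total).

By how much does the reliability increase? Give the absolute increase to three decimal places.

R_before = 0.701
R_after = 1 − (1 − 0.701)^2 = 0.911
ΔR = 0.911 − 0.701 = 0.210

0.210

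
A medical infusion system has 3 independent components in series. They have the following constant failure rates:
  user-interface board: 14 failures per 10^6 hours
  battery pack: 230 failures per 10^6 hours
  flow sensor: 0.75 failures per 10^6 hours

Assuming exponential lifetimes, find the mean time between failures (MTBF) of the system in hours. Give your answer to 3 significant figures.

Series of exponential components: λ_sys = Σ λ_i
λ_sys = 0.000014 + 0.00023 + 0.00000075 = 2.4475e-04 /h
MTBF = 1 / λ_sys = 4090 h

4090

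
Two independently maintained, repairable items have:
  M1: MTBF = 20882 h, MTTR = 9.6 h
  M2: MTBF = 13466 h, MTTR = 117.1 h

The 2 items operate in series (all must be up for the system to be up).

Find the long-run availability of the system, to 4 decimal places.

0.9909

A(M1) = MTBF/(MTBF+MTTR) = 20882/(20882+9.6) = 0.999540
A(M2) = MTBF/(MTBF+MTTR) = 13466/(13466+117.1) = 0.991379
Series availability: 0.999540 × 0.991379 = 0.9909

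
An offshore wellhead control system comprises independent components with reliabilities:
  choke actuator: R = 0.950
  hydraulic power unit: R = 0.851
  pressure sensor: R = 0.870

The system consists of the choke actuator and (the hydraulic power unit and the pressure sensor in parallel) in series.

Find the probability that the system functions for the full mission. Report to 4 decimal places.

0.9316

Parallel (hydraulic power unit and pressure sensor): 1 − (1 − 0.851000)(1 − 0.870000) = 0.980630
Series (choke actuator and [0.980630]): 0.950000 × 0.980630 = 0.9316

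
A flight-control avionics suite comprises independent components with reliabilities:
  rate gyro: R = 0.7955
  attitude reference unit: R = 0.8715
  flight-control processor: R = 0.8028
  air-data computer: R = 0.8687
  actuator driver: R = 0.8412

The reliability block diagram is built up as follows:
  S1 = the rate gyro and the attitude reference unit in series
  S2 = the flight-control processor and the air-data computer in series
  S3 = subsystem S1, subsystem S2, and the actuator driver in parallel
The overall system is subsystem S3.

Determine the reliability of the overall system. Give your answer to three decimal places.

0.985

Series (rate gyro and attitude reference unit): 0.79550 × 0.87150 = 0.69328
Series (flight-control processor and air-data computer): 0.80280 × 0.86870 = 0.69739
Parallel ([0.69328], [0.69739], and actuator driver): 1 − (1 − 0.69328)(1 − 0.69739)(1 − 0.84120) = 0.985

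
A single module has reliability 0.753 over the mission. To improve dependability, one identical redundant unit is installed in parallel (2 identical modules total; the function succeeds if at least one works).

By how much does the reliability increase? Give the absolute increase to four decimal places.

0.1860

R_before = 0.753
R_after = 1 − (1 − 0.753)^2 = 0.9390
ΔR = 0.9390 − 0.753 = 0.1860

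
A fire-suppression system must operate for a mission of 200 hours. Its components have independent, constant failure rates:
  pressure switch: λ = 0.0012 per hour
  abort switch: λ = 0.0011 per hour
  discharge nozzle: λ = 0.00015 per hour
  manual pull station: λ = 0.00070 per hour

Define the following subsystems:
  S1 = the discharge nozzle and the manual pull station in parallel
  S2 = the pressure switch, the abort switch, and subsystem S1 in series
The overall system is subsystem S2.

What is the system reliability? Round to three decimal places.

R(pressure switch) = exp(−0.0012 × 200) = 0.78663
R(abort switch) = exp(−0.0011 × 200) = 0.80252
R(discharge nozzle) = exp(−0.00015 × 200) = 0.97045
R(manual pull station) = exp(−0.00070 × 200) = 0.86936
Parallel (discharge nozzle and manual pull station): 1 − (1 − 0.97045)(1 − 0.86936) = 0.99614
Series (pressure switch, abort switch, and [0.99614]): 0.78663 × 0.80252 × 0.99614 = 0.629

0.629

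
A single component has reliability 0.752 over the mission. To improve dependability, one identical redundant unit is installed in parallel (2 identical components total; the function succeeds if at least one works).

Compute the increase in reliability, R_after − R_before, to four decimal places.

R_before = 0.752
R_after = 1 − (1 − 0.752)^2 = 0.9385
ΔR = 0.9385 − 0.752 = 0.1865

0.1865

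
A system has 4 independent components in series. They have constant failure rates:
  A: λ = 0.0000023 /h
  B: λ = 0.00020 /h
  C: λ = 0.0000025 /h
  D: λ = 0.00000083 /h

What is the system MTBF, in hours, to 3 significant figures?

4860

Series of exponential components: λ_sys = Σ λ_i
λ_sys = 0.0000023 + 0.00020 + 0.0000025 + 0.00000083 = 2.0563e-04 /h
MTBF = 1 / λ_sys = 4860 h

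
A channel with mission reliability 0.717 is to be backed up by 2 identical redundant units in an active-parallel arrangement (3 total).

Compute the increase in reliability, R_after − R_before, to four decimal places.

R_before = 0.717
R_after = 1 − (1 − 0.717)^3 = 0.9773
ΔR = 0.9773 − 0.717 = 0.2603

0.2603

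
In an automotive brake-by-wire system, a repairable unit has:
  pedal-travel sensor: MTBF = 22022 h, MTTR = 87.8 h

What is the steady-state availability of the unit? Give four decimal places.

A(pedal-travel sensor) = MTBF/(MTBF+MTTR) = 22022/(22022+87.8) = 0.9960

0.9960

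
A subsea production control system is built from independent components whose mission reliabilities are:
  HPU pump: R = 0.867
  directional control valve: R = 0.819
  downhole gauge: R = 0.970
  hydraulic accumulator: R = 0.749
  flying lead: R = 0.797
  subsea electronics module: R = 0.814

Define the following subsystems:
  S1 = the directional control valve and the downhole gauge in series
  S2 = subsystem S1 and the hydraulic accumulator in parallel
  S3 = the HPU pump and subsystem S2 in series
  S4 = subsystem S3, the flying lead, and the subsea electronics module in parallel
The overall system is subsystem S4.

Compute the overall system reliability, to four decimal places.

Series (directional control valve and downhole gauge): 0.819000 × 0.970000 = 0.794430
Parallel ([0.794430] and hydraulic accumulator): 1 − (1 − 0.794430)(1 − 0.749000) = 0.948402
Series (HPU pump and [0.948402]): 0.867000 × 0.948402 = 0.822265
Parallel ([0.822265], flying lead, and subsea electronics module): 1 − (1 − 0.822265)(1 − 0.797000)(1 − 0.814000) = 0.9933

0.9933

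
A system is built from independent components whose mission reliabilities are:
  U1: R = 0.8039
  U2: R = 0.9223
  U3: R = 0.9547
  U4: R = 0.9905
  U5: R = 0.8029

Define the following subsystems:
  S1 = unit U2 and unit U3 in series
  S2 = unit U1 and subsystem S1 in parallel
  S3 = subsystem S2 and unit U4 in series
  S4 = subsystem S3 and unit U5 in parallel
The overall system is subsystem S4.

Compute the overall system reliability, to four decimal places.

Series (U2 and U3): 0.922300 × 0.954700 = 0.880520
Parallel (U1 and [0.880520]): 1 − (1 − 0.803900)(1 − 0.880520) = 0.976570
Series ([0.976570] and U4): 0.976570 × 0.990500 = 0.967293
Parallel ([0.967293] and U5): 1 − (1 − 0.967293)(1 − 0.802900) = 0.9936

0.9936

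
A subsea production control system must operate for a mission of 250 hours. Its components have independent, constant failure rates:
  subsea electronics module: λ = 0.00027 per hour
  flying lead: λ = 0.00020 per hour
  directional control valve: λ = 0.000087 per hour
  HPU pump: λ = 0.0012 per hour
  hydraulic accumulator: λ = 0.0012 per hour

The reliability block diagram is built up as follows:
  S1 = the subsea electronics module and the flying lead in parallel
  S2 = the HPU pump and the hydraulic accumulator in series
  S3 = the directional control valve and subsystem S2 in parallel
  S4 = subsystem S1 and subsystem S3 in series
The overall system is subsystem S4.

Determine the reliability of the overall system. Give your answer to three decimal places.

0.987

R(subsea electronics module) = exp(−0.00027 × 250) = 0.93473
R(flying lead) = exp(−0.00020 × 250) = 0.95123
R(directional control valve) = exp(−0.000087 × 250) = 0.97848
R(HPU pump) = exp(−0.0012 × 250) = 0.74082
R(hydraulic accumulator) = exp(−0.0012 × 250) = 0.74082
Parallel (subsea electronics module and flying lead): 1 − (1 − 0.93473)(1 − 0.95123) = 0.99682
Series (HPU pump and hydraulic accumulator): 0.74082 × 0.74082 = 0.54881
Parallel (directional control valve and [0.54881]): 1 − (1 − 0.97848)(1 − 0.54881) = 0.99029
Series ([0.99682] and [0.99029]): 0.99682 × 0.99029 = 0.987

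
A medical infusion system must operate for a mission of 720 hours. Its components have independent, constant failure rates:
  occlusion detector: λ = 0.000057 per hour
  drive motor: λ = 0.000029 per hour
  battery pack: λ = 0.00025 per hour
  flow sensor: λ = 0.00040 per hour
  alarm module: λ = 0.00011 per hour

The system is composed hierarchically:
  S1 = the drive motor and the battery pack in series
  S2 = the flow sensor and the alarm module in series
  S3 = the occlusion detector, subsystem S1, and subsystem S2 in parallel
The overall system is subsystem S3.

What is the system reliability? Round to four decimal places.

0.9978

R(occlusion detector) = exp(−0.000057 × 720) = 0.959791
R(drive motor) = exp(−0.000029 × 720) = 0.979336
R(battery pack) = exp(−0.00025 × 720) = 0.835270
R(flow sensor) = exp(−0.00040 × 720) = 0.749762
R(alarm module) = exp(−0.00011 × 720) = 0.923855
Series (drive motor and battery pack): 0.979336 × 0.835270 = 0.818010
Series (flow sensor and alarm module): 0.749762 × 0.923855 = 0.692671
Parallel (occlusion detector, [0.818010], and [0.692671]): 1 − (1 − 0.959791)(1 − 0.818010)(1 − 0.692671) = 0.9978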